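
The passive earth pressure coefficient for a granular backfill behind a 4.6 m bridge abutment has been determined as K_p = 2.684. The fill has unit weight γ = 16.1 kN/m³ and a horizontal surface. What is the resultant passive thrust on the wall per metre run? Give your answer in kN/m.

457 kN/m

P = ½ K_p γ H² = 0.5 × 2.684 × 16.1 × 4.6² = 457.2 kN/m.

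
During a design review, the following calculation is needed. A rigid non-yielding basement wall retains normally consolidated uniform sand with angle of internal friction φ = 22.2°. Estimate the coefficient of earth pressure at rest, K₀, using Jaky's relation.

0.622

K₀ = 1 − sin φ' = 1 − sin 22.2° = 0.6222.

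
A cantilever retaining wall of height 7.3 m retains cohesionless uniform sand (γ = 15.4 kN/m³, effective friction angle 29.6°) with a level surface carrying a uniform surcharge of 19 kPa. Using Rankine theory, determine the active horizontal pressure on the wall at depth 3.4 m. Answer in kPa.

K_a = (1 − sin φ)/(1 + sin φ) = 0.3387.
σ_v = γz + q = 15.4 × 3.4 + 19 = 71.36 kPa.
σ_h = K_a σ_v = 0.3387 × 71.36 = 24.17 kPa.

24.2 kPa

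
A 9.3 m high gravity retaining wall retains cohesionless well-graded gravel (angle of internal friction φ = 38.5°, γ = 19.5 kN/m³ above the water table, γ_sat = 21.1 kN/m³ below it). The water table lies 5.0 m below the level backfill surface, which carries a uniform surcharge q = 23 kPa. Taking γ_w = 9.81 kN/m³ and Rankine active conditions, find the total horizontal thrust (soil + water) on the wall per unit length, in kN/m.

K_a = tan²(45° − φ/2) = 0.2327.
γ' = 21.1 − 9.81 = 11.29 kN/m³. h₂ = H − d_w = 4.3 m.
σ'_h: at surface K_a·q = 5.351; at WT K_a(q+γd_w) = 28.03; at base K_a(q+γd_w+γ'h₂) = 39.33 kPa.
P₁ = ½(5.351+28.03)×5.0 = 83.46; P₂ = ½(28.03+39.33)×4.3 = 144.8; P_w = ½γ_w h₂² = 90.69.
Total = 83.46+144.8+90.69 = 319.0 kN/m.

319 kN/m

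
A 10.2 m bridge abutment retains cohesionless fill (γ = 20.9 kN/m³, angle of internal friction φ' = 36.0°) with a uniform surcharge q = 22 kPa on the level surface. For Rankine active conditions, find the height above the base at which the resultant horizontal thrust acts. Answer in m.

K_a = 0.2596.
Triangular part P₁ = ½K_aγH² = 282.3 at H/3 = 3.400 m; rectangular part P₂ = K_a q H = 58.26 at H/2 = 5.100 m.
ȳ = (P₁·3.400 + P₂·5.100)/(P₁+P₂) = 3.691 m.

3.69 m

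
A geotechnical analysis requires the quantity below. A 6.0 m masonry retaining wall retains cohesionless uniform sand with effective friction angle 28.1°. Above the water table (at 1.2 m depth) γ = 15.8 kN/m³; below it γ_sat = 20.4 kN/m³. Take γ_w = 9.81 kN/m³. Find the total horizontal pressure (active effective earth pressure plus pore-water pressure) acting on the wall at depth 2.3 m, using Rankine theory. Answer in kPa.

21.8 kPa

K_a = (1 − sin φ)/(1 + sin φ) = 0.3596.
γ' = 20.4 − 9.81 = 10.59 kN/m³.
Effective vertical stress at 2.3 m: σ'_v = 15.8×1.2 + 10.59×1.10 = 30.61 kPa.
σ'_h = K_a σ'_v = 0.3596 × 30.61 = 11.01 kPa; u = γ_w × 1.10 = 10.79 kPa.
Total σ_h = 11.01 + 10.79 = 21.80 kPa.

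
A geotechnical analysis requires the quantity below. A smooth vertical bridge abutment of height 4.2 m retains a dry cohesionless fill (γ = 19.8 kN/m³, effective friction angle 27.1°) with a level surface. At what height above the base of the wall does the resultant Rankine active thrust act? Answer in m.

1.40 m

K_a = 0.3741.
The pressure distribution is triangular, so the resultant acts at H/3 above the base = 4.2/3 = 1.400 m.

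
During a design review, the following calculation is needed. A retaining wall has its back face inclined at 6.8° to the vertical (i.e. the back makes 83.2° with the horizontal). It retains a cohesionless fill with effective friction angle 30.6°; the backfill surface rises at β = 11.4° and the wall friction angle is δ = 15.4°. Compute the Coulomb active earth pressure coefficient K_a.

0.404

K_a = sin²(α+φ) / [sin²α · sin(α−δ) · (1 + √{sin(φ+δ)sin(φ−β) / (sin(α−δ)sin(α+β))})²].
With α = 83.2°, φ = 30.6°, δ = 15.4°, β = 11.4°: K_a = 0.4042.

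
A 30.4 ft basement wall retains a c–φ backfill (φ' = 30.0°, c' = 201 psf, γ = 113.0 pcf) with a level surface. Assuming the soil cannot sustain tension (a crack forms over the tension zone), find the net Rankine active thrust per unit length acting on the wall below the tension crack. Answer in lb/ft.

11100 lb/ft

K_a = 0.3333; √K_a = 0.5774.
Tension-crack depth z_c = 2c/(γ√K_a) = 2×201/(113.0×0.5774) = 6.162 ft.
σ_a at base = K_a γ H − 2c√K_a = 0.3333×113.0×30.4 − 2×201×0.5774 = 913.0 psf.
P_a = ½ × 913.0 × (H − z_c) = 0.5×913.0×24.24 = 11060 lb/ft.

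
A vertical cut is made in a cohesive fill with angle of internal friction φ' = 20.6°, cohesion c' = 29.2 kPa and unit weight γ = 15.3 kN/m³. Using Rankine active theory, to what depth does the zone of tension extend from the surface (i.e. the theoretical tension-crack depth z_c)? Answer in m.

K_a = tan²(45° − 20.6°/2) = 0.4795; √K_a = 0.6924.
The active pressure is zero where K_a γ z = 2c√K_a, so z_c = 2c/(γ√K_a) = 2×29.2/(15.3×0.6924) = 5.512 m.

5.51 m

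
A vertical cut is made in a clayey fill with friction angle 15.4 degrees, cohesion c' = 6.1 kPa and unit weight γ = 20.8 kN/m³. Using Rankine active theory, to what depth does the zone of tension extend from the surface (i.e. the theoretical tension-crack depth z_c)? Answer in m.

K_a = tan²(45° − 15.4°/2) = 0.5803; √K_a = 0.7618.
The active pressure is zero where K_a γ z = 2c√K_a, so z_c = 2c/(γ√K_a) = 2×6.1/(20.8×0.7618) = 0.7699 m.

0.770 m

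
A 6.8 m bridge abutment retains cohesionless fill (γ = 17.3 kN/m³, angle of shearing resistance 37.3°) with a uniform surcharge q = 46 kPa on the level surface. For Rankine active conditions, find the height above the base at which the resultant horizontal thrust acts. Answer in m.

K_a = 0.2453.
Triangular part P₁ = ½K_aγH² = 98.13 at H/3 = 2.267 m; rectangular part P₂ = K_a q H = 76.74 at H/2 = 3.400 m.
ȳ = (P₁·2.267 + P₂·3.400)/(P₁+P₂) = 2.764 m.

2.76 m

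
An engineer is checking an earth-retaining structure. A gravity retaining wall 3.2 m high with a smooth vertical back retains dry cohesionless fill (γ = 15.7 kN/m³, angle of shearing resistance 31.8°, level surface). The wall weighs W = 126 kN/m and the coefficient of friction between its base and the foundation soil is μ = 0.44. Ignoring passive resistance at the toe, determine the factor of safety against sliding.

K_a = tan²(45° − 31.8°/2) = 0.3098.
P_a = ½K_aγH² = 0.5×0.3098×15.7×3.2² = 24.90 kN/m, acting at H/3 = 1.067 m above the base.
FS_sliding = μW / P_a = 0.44×126 / 24.90 = 2.226.

2.23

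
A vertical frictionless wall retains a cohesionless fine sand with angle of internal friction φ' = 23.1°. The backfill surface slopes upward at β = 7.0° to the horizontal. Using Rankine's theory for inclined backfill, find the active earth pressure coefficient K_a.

0.450

K_a = cos β · (cos β − √(cos²β − cos²φ)) / (cos β + √(cos²β − cos²φ)).
cos β = 0.9925, cos φ = 0.9198, √(cos²β − cos²φ) = 0.3729.
K_a = 0.9925 × (0.9925 − 0.3729)/(0.9925 + 0.3729) = 0.4504.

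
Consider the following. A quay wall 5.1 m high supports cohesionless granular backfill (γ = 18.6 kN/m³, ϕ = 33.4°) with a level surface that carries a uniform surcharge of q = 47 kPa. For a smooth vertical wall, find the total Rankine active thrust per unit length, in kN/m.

K_a = tan²(45° − φ/2) = 0.2899.
Soil triangle: ½ K_a γ H² = 0.5×0.2899×18.6×5.1² = 70.13 kN/m.
Surcharge rectangle: K_a q H = 0.2899×47×5.1 = 69.49 kN/m.
Total = 70.13 + 69.49 = 139.6 kN/m.

140 kN/m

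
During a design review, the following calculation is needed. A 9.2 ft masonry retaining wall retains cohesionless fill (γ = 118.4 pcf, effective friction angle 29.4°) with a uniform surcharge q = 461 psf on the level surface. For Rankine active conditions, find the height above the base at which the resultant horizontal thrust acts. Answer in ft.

3.77 ft

K_a = 0.3415.
Triangular part P₁ = ½K_aγH² = 1711 at H/3 = 3.067 ft; rectangular part P₂ = K_a q H = 1448 at H/2 = 4.600 ft.
ȳ = (P₁·3.067 + P₂·4.600)/(P₁+P₂) = 3.770 ft.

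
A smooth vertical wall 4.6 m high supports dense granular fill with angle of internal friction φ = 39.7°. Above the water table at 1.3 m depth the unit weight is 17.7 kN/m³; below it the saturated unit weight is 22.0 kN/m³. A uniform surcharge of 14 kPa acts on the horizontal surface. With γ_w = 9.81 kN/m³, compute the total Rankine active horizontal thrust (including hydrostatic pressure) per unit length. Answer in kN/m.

102 kN/m

K_a = tan²(45° − φ/2) = 0.2204.
γ' = 22.0 − 9.81 = 12.19 kN/m³. h₂ = H − d_w = 3.3 m.
σ'_h: at surface K_a·q = 3.086; at WT K_a(q+γd_w) = 8.158; at base K_a(q+γd_w+γ'h₂) = 17.03 kPa.
P₁ = ½(3.086+8.158)×1.3 = 7.309; P₂ = ½(8.158+17.03)×3.3 = 41.55; P_w = ½γ_w h₂² = 53.42.
Total = 7.309+41.55+53.42 = 102.3 kN/m.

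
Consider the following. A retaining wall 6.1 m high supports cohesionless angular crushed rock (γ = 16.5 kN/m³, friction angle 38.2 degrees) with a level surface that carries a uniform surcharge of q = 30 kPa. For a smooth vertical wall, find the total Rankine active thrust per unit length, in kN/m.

K_a = tan²(45° − φ/2) = 0.2358.
Soil triangle: ½ K_a γ H² = 0.5×0.2358×16.5×6.1² = 72.38 kN/m.
Surcharge rectangle: K_a q H = 0.2358×30×6.1 = 43.15 kN/m.
Total = 72.38 + 43.15 = 115.5 kN/m.

116 kN/m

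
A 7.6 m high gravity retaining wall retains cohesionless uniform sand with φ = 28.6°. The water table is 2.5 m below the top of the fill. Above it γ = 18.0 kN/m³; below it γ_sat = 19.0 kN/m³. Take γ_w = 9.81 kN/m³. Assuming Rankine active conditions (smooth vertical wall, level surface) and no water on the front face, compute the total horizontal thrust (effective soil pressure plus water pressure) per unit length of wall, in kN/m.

270 kN/m

K_a = tan²(45° − φ/2) = 0.3525.
γ' = 19.0 − 9.81 = 9.190 kN/m³. Depth below WT = 5.1 m.
σ'_h at WT = K_a γ d_w = 15.86 kPa; at base = 15.86 + K_a γ' × 5.1 = 32.39 kPa.
P₁ (0–2.5 m) = ½×15.86×2.5 = 19.83. P₂ (2.5–7.6 m) = ½(15.86+32.39)×5.1 = 123.0.
P_w = ½ γ_w h₂² = 0.5×9.81×5.1² = 127.6. Total = 19.83+123.0+127.6 = 270.5 kN/m.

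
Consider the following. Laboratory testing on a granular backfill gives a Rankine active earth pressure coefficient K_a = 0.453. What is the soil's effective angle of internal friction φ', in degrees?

K_a = tan²(45° − φ/2) ⇒ 45° − φ/2 = arctan(√0.453) = 33.94°.
φ = 2(45° − 33.94°) = 22.11°.

22.1°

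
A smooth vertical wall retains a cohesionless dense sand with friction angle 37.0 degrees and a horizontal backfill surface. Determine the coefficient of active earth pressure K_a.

0.249

K_a = (1 − sin φ)/(1 + sin φ) = (1 − sin 37.0°)/(1 + sin 37.0°) = 0.2486.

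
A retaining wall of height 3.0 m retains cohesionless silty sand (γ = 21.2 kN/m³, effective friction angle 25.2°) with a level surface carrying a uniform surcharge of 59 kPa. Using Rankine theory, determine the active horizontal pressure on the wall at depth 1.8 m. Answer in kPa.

39.1 kPa

K_a = (1 − sin φ)/(1 + sin φ) = 0.4027.
σ_v = γz + q = 21.2 × 1.8 + 59 = 97.16 kPa.
σ_h = K_a σ_v = 0.4027 × 97.16 = 39.13 kPa.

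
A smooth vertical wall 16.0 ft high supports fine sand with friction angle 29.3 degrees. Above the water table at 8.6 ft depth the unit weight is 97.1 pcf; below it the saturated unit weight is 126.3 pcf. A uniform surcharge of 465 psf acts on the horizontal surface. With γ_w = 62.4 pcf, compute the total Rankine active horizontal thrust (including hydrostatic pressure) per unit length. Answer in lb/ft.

K_a = tan²(45° − φ/2) = 0.3428.
γ' = 126.3 − 62.4 = 63.90 pcf. h₂ = H − d_w = 7.4 ft.
σ'_h: at surface K_a·q = 159.4; at WT K_a(q+γd_w) = 445.7; at base K_a(q+γd_w+γ'h₂) = 607.8 psf.
P₁ = ½(159.4+445.7)×8.6 = 2602; P₂ = ½(445.7+607.8)×7.4 = 3898; P_w = ½γ_w h₂² = 1709.
Total = 2602+3898+1709 = 8209 lb/ft.

8210 lb/ft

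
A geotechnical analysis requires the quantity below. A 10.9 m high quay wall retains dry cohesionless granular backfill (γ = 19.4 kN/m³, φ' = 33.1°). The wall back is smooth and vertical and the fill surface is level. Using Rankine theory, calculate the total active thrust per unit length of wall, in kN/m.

K_a = tan²(45° − φ/2) = 0.2936.
P_a = ½ K_a γ H² = 0.5 × 0.2936 × 19.4 × 10.9² = 338.3 kN/m.

338 kN/m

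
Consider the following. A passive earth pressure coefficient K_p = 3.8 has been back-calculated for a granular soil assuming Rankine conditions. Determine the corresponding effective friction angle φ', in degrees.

35.7°

K_p = (1+sin φ)/(1−sin φ) ⇒ sin φ = (K_p − 1)/(K_p + 1) = 0.5833.
φ = arcsin(0.5833) = 35.69°.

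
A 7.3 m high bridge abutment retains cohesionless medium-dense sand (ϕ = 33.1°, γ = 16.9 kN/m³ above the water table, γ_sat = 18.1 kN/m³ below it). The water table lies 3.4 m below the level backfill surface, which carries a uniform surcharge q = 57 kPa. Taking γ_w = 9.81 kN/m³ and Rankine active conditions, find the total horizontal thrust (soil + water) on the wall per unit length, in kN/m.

K_a = tan²(45° − φ/2) = 0.2936.
γ' = 18.1 − 9.81 = 8.290 kN/m³. h₂ = H − d_w = 3.9 m.
σ'_h: at surface K_a·q = 16.73; at WT K_a(q+γd_w) = 33.60; at base K_a(q+γd_w+γ'h₂) = 43.09 kPa.
P₁ = ½(16.73+33.60)×3.4 = 85.57; P₂ = ½(33.60+43.09)×3.9 = 149.6; P_w = ½γ_w h₂² = 74.61.
Total = 85.57+149.6+74.61 = 309.7 kN/m.

310 kN/m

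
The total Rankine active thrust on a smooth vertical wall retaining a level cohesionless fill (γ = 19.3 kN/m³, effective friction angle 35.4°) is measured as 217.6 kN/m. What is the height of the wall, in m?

9.20 m

K_a = 0.2664. P_a = ½ K_a γ H² ⇒ H = √(2P_a/(K_a γ)).
H = √(2×217.6/(0.2664×19.3)) = 9.200 m.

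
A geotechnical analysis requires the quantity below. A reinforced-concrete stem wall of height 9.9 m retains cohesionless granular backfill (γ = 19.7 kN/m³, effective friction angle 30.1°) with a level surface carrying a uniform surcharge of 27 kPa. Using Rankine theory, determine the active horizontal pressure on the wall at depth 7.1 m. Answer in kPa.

55.4 kPa

K_a = (1 − sin φ)/(1 + sin φ) = 0.3320.
σ_v = γz + q = 19.7 × 7.1 + 27 = 166.9 kPa.
σ_h = K_a σ_v = 0.3320 × 166.9 = 55.40 kPa.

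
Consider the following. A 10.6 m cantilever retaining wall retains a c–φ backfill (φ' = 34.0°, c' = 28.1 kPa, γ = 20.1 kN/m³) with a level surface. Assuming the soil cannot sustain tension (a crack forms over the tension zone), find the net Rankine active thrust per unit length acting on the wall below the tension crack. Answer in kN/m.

81.1 kN/m

K_a = 0.2827; √K_a = 0.5317.
Tension-crack depth z_c = 2c/(γ√K_a) = 2×28.1/(20.1×0.5317) = 5.259 m.
σ_a at base = K_a γ H − 2c√K_a = 0.2827×20.1×10.6 − 2×28.1×0.5317 = 30.35 kPa.
P_a = ½ × 30.35 × (H − z_c) = 0.5×30.35×5.341 = 81.06 kN/m.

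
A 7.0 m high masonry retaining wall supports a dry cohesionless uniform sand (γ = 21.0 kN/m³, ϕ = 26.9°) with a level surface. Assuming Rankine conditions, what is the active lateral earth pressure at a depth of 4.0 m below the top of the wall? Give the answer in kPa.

31.7 kPa

K_a = (1 − sin φ)/(1 + sin φ) = 0.3770.
σ_h = K_a γ z = 0.3770 × 21.0 × 4.0 = 31.67 kPa.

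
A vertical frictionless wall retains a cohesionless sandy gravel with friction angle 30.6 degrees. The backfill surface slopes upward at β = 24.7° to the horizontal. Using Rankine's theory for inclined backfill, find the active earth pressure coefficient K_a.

K_a = cos β · (cos β − √(cos²β − cos²φ)) / (cos β + √(cos²β − cos²φ)).
cos β = 0.9085, cos φ = 0.8607, √(cos²β − cos²φ) = 0.2907.
K_a = 0.9085 × (0.9085 − 0.2907)/(0.9085 + 0.2907) = 0.4680.

0.468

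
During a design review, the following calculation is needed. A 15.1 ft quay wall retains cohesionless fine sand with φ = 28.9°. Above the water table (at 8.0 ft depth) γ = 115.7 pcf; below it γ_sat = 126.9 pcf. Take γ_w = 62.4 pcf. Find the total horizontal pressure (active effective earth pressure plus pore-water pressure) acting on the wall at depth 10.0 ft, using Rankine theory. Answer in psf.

492 psf

K_a = (1 − sin φ)/(1 + sin φ) = 0.3484.
γ' = 126.9 − 62.4 = 64.50 pcf.
Effective vertical stress at 10.0 ft: σ'_v = 115.7×8.0 + 64.50×2.00 = 1055 psf.
σ'_h = K_a σ'_v = 0.3484 × 1055 = 367.4 psf; u = γ_w × 2.00 = 124.8 psf.
Total σ_h = 367.4 + 124.8 = 492.2 psf.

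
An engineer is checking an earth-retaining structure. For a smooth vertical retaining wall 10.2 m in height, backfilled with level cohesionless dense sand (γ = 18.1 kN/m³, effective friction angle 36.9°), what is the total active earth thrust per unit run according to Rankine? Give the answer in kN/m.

K_a = tan²(45° − φ/2) = 0.2497.
P_a = ½ K_a γ H² = 0.5 × 0.2497 × 18.1 × 10.2² = 235.1 kN/m.

235 kN/m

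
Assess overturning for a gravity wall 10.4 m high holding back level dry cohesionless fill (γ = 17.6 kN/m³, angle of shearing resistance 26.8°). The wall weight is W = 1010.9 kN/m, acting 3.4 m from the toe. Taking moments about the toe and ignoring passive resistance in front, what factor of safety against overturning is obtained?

K_a = tan²(45° − 26.8°/2) = 0.3785.
P_a = ½K_aγH² = 0.5×0.3785×17.6×10.4² = 360.2 kN/m, acting at H/3 = 3.467 m above the base.
Overturning moment M_o = P_a × H/3 = 360.2 × 3.467 = 1249.
Resisting moment M_r = W × 3.4 = 1010.9 × 3.4 = 3437.
FS_overturning = M_r/M_o = 3437/1249 = 2.752.

2.75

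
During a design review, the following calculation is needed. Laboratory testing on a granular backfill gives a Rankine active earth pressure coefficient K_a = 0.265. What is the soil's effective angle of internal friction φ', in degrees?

K_a = tan²(45° − φ/2) ⇒ 45° − φ/2 = arctan(√0.265) = 27.24°.
φ = 2(45° − 27.24°) = 35.52°.

35.5°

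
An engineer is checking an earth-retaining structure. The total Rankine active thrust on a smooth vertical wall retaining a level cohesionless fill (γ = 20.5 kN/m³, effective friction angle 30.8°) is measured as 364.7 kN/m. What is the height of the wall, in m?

K_a = 0.3227. P_a = ½ K_a γ H² ⇒ H = √(2P_a/(K_a γ)).
H = √(2×364.7/(0.3227×20.5)) = 10.50 m.

10.5 m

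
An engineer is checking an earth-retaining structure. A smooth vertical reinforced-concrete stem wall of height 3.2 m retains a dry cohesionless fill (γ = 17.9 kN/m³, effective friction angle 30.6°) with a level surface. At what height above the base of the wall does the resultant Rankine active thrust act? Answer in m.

1.07 m

K_a = 0.3253.
The pressure distribution is triangular, so the resultant acts at H/3 above the base = 3.2/3 = 1.067 m.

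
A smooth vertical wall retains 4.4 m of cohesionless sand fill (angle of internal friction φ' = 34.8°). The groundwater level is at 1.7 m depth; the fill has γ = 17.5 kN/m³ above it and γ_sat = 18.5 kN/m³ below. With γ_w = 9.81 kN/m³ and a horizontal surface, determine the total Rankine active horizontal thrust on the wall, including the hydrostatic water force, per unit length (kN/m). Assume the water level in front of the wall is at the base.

K_a = tan²(45° − φ/2) = 0.2733.
γ' = 18.5 − 9.81 = 8.690 kN/m³. Depth below WT = 2.7 m.
σ'_h at WT = K_a γ d_w = 8.131 kPa; at base = 8.131 + K_a γ' × 2.7 = 14.54 kPa.
P₁ (0–1.7 m) = ½×8.131×1.7 = 6.911. P₂ (1.7–4.4 m) = ½(8.131+14.54)×2.7 = 30.61.
P_w = ½ γ_w h₂² = 0.5×9.81×2.7² = 35.76. Total = 6.911+30.61+35.76 = 73.28 kN/m.

73.3 kN/m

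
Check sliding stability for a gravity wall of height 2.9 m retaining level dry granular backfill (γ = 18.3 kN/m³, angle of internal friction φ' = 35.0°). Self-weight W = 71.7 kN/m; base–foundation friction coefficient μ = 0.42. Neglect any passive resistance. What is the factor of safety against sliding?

K_a = tan²(45° − 35.0°/2) = 0.2710.
P_a = ½K_aγH² = 0.5×0.2710×18.3×2.9² = 20.85 kN/m, acting at H/3 = 0.9667 m above the base.
FS_sliding = μW / P_a = 0.42×71.7 / 20.85 = 1.444.

1.44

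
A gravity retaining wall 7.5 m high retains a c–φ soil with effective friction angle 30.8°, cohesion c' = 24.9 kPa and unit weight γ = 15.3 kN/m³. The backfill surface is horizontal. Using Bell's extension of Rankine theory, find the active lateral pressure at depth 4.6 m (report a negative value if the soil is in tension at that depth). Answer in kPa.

K_a = (1 − sin φ)/(1 + sin φ) = 0.3227.
σ_a = K_a γ z − 2c√K_a = 0.3227×15.3×4.6 − 2×24.9×0.5681 = -5.578 kPa.

-5.58 kPa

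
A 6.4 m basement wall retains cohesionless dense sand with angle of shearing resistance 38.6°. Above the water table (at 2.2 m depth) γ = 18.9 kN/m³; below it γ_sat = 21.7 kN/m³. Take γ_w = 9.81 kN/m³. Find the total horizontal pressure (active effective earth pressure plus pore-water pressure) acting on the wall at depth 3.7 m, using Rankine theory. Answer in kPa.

28.5 kPa

K_a = (1 − sin φ)/(1 + sin φ) = 0.2316.
γ' = 21.7 − 9.81 = 11.89 kN/m³.
Effective vertical stress at 3.7 m: σ'_v = 18.9×2.2 + 11.89×1.50 = 59.41 kPa.
σ'_h = K_a σ'_v = 0.2316 × 59.41 = 13.76 kPa; u = γ_w × 1.50 = 14.71 kPa.
Total σ_h = 13.76 + 14.71 = 28.48 kPa.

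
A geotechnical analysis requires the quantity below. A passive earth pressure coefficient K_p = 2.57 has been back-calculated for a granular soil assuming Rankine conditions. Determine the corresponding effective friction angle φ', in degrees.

K_p = (1+sin φ)/(1−sin φ) ⇒ sin φ = (K_p − 1)/(K_p + 1) = 0.4398.
φ = arcsin(0.4398) = 26.09°.

26.1°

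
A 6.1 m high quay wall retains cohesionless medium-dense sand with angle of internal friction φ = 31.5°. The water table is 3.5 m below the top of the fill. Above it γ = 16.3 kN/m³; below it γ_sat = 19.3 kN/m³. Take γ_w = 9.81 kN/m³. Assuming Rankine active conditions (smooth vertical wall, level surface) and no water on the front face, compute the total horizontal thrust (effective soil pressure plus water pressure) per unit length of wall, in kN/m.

K_a = tan²(45° − φ/2) = 0.3136.
γ' = 19.3 − 9.81 = 9.490 kN/m³. Depth below WT = 2.6 m.
σ'_h at WT = K_a γ d_w = 17.89 kPa; at base = 17.89 + K_a γ' × 2.6 = 25.63 kPa.
P₁ (0–3.5 m) = ½×17.89×3.5 = 31.31. P₂ (3.5–6.1 m) = ½(17.89+25.63)×2.6 = 56.58.
P_w = ½ γ_w h₂² = 0.5×9.81×2.6² = 33.16. Total = 31.31+56.58+33.16 = 121.1 kN/m.

121 kN/m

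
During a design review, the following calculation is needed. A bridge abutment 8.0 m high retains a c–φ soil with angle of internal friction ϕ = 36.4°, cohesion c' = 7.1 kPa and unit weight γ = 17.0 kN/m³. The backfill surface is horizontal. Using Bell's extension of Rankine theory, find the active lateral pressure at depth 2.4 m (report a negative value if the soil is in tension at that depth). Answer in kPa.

3.24 kPa

K_a = (1 − sin φ)/(1 + sin φ) = 0.2552.
σ_a = K_a γ z − 2c√K_a = 0.2552×17.0×2.4 − 2×7.1×0.5051 = 3.238 kPa.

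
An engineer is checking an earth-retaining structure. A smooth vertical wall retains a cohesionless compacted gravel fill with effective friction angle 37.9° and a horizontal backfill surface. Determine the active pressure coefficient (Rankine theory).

0.239

K_a = (1 − sin φ)/(1 + sin φ) = (1 − sin 37.9°)/(1 + sin 37.9°) = 0.2389.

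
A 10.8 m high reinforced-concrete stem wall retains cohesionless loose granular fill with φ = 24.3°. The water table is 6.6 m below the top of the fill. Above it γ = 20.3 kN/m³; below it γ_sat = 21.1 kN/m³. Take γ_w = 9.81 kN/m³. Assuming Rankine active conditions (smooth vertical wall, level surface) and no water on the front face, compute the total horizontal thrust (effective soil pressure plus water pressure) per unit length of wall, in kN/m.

547 kN/m

K_a = tan²(45° − φ/2) = 0.4169.
γ' = 21.1 − 9.81 = 11.29 kN/m³. Depth below WT = 4.2 m.
σ'_h at WT = K_a γ d_w = 55.86 kPa; at base = 55.86 + K_a γ' × 4.2 = 75.63 kPa.
P₁ (0–6.6 m) = ½×55.86×6.6 = 184.3. P₂ (6.6–10.8 m) = ½(55.86+75.63)×4.2 = 276.1.
P_w = ½ γ_w h₂² = 0.5×9.81×4.2² = 86.52. Total = 184.3+276.1+86.52 = 547.0 kN/m.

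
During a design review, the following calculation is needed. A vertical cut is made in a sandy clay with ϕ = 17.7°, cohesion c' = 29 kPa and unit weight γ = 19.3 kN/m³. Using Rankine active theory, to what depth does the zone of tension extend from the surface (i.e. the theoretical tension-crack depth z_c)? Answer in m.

4.11 m

K_a = tan²(45° − 17.7°/2) = 0.5337; √K_a = 0.7306.
The active pressure is zero where K_a γ z = 2c√K_a, so z_c = 2c/(γ√K_a) = 2×29/(19.3×0.7306) = 4.114 m.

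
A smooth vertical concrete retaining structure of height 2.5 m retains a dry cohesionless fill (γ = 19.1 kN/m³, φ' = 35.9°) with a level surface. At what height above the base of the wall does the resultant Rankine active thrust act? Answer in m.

0.833 m

K_a = 0.2607.
The pressure distribution is triangular, so the resultant acts at H/3 above the base = 2.5/3 = 0.8333 m.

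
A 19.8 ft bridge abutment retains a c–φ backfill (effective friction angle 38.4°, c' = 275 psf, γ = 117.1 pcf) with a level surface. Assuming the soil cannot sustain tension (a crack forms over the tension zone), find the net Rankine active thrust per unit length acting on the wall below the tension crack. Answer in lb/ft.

1390 lb/ft

K_a = 0.2337; √K_a = 0.4834.
Tension-crack depth z_c = 2c/(γ√K_a) = 2×275/(117.1×0.4834) = 9.716 ft.
σ_a at base = K_a γ H − 2c√K_a = 0.2337×117.1×19.8 − 2×275×0.4834 = 276.0 psf.
P_a = ½ × 276.0 × (H − z_c) = 0.5×276.0×10.08 = 1391 lb/ft.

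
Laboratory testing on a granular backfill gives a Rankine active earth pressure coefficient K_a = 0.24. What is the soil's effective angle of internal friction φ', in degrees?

37.8°

K_a = tan²(45° − φ/2) ⇒ 45° − φ/2 = arctan(√0.24) = 26.10°.
φ = 2(45° − 26.10°) = 37.80°.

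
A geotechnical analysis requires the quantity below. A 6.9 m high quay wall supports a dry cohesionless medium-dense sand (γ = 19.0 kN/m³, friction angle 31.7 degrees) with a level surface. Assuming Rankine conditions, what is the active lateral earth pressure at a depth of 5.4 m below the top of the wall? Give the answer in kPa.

K_a = (1 − sin φ)/(1 + sin φ) = 0.3111.
σ_h = K_a γ z = 0.3111 × 19.0 × 5.4 = 31.92 kPa.

31.9 kPa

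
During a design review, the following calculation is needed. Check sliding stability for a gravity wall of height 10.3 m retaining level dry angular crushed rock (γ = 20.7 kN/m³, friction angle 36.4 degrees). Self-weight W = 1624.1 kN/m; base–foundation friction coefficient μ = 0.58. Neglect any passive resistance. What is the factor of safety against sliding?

3.36

K_a = tan²(45° − 36.4°/2) = 0.2552.
P_a = ½K_aγH² = 0.5×0.2552×20.7×10.3² = 280.2 kN/m, acting at H/3 = 3.433 m above the base.
FS_sliding = μW / P_a = 0.58×1624.1 / 280.2 = 3.362.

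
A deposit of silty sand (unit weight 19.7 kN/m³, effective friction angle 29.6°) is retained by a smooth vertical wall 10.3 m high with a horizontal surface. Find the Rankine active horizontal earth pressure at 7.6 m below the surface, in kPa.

50.7 kPa

K_a = (1 − sin φ)/(1 + sin φ) = 0.3387.
σ_h = K_a γ z = 0.3387 × 19.7 × 7.6 = 50.72 kPa.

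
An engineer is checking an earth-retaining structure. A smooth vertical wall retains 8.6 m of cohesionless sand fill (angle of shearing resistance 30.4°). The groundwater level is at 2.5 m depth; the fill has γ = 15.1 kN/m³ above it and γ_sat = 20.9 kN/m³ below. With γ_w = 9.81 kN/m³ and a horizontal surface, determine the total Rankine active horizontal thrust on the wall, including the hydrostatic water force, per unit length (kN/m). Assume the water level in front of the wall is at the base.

341 kN/m

K_a = tan²(45° − φ/2) = 0.3280.
γ' = 20.9 − 9.81 = 11.09 kN/m³. Depth below WT = 6.1 m.
σ'_h at WT = K_a γ d_w = 12.38 kPa; at base = 12.38 + K_a γ' × 6.1 = 34.57 kPa.
P₁ (0–2.5 m) = ½×12.38×2.5 = 15.48. P₂ (2.5–8.6 m) = ½(12.38+34.57)×6.1 = 143.2.
P_w = ½ γ_w h₂² = 0.5×9.81×6.1² = 182.5. Total = 15.48+143.2+182.5 = 341.2 kN/m.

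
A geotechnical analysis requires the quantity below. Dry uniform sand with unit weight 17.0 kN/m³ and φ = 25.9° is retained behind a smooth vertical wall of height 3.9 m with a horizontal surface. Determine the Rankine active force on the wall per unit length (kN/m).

50.7 kN/m

K_a = tan²(45° − φ/2) = 0.3920.
P_a = ½ K_a γ H² = 0.5 × 0.3920 × 17.0 × 3.9² = 50.68 kN/m.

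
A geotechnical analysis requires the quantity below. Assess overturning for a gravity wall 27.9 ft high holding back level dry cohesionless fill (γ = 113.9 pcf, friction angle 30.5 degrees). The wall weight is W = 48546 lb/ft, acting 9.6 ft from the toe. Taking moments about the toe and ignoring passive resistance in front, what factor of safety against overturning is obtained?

K_a = tan²(45° − 30.5°/2) = 0.3267.
P_a = ½K_aγH² = 0.5×0.3267×113.9×27.9² = 14480 lb/ft, acting at H/3 = 9.300 ft above the base.
Overturning moment M_o = P_a × H/3 = 14480 × 9.300 = 134700.
Resisting moment M_r = W × 9.6 = 48546 × 9.6 = 466000.
FS_overturning = M_r/M_o = 466000/134700 = 3.460.

3.46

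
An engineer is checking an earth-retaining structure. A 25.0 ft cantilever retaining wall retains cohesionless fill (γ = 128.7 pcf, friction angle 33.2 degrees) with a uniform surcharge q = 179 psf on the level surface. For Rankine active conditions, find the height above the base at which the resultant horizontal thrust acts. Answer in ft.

K_a = 0.2924.
Triangular part P₁ = ½K_aγH² = 11760 at H/3 = 8.333 ft; rectangular part P₂ = K_a q H = 1308 at H/2 = 12.50 ft.
ȳ = (P₁·8.333 + P₂·12.50)/(P₁+P₂) = 8.751 ft.

8.75 ft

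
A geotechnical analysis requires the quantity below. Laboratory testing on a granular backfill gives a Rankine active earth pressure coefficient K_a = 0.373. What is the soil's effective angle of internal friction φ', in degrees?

K_a = tan²(45° − φ/2) ⇒ 45° − φ/2 = arctan(√0.373) = 31.41°.
φ = 2(45° − 31.41°) = 27.17°.

27.2°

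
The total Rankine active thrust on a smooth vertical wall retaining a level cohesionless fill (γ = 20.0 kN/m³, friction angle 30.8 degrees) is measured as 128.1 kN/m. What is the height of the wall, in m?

K_a = 0.3227. P_a = ½ K_a γ H² ⇒ H = √(2P_a/(K_a γ)).
H = √(2×128.1/(0.3227×20.0)) = 6.300 m.

6.30 m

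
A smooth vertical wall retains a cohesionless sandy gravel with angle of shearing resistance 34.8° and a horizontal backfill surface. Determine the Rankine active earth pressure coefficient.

0.273

K_a = tan²(45° − φ/2) = tan²(27.60°) = 0.2733.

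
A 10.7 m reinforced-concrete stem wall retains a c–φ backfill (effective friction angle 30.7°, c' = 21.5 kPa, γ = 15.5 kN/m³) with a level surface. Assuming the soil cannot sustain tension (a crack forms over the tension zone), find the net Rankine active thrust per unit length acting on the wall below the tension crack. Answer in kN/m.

K_a = 0.3240; √K_a = 0.5692.
Tension-crack depth z_c = 2c/(γ√K_a) = 2×21.5/(15.5×0.5692) = 4.874 m.
σ_a at base = K_a γ H − 2c√K_a = 0.3240×15.5×10.7 − 2×21.5×0.5692 = 29.26 kPa.
P_a = ½ × 29.26 × (H − z_c) = 0.5×29.26×5.826 = 85.25 kN/m.

85.2 kN/m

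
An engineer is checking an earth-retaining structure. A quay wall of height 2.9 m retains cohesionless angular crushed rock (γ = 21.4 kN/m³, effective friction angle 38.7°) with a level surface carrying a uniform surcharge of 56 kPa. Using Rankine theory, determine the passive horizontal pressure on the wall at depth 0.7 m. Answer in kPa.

308 kPa

K_p = (1 + sin φ)/(1 − sin φ) = 4.337.
σ_v = γz + q = 21.4 × 0.7 + 56 = 70.98 kPa.
σ_h = K_p σ_v = 4.337 × 70.98 = 307.8 kPa.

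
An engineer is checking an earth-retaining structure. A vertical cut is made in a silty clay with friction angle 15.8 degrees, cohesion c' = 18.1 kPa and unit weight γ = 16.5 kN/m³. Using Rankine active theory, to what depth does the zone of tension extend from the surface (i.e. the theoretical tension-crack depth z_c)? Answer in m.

2.90 m

K_a = tan²(45° − 15.8°/2) = 0.5720; √K_a = 0.7563.
The active pressure is zero where K_a γ z = 2c√K_a, so z_c = 2c/(γ√K_a) = 2×18.1/(16.5×0.7563) = 2.901 m.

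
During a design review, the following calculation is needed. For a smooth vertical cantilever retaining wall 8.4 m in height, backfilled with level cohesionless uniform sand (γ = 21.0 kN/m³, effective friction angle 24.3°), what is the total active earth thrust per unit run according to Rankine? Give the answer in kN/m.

K_a = tan²(45° − φ/2) = 0.4169.
P_a = ½ K_a γ H² = 0.5 × 0.4169 × 21.0 × 8.4² = 308.9 kN/m.

309 kN/m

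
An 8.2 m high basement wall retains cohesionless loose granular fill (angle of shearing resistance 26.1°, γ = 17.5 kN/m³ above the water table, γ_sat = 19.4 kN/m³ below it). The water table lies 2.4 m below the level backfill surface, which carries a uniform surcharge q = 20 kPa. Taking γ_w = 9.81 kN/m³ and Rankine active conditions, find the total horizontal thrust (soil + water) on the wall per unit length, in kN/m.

K_a = tan²(45° − φ/2) = 0.3889.
γ' = 19.4 − 9.81 = 9.590 kN/m³. h₂ = H − d_w = 5.8 m.
σ'_h: at surface K_a·q = 7.779; at WT K_a(q+γd_w) = 24.11; at base K_a(q+γd_w+γ'h₂) = 45.75 kPa.
P₁ = ½(7.779+24.11)×2.4 = 38.27; P₂ = ½(24.11+45.75)×5.8 = 202.6; P_w = ½γ_w h₂² = 165.0.
Total = 38.27+202.6+165.0 = 405.9 kN/m.

406 kN/m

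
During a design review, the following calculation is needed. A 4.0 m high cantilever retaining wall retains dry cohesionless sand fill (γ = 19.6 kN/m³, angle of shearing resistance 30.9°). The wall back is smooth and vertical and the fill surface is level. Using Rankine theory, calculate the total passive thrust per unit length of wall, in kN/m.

K_p = tan²(45° + φ/2) = 3.111.
P_p = ½ K_p γ H² = 0.5 × 3.111 × 19.6 × 4.0² = 487.9 kN/m.

488 kN/m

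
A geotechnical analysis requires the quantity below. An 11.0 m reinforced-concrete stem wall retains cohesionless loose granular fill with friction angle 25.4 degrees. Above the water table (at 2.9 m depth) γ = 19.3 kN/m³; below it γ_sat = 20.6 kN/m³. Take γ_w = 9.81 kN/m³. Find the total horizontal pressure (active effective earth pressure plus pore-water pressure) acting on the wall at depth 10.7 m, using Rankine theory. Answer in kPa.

K_a = (1 − sin φ)/(1 + sin φ) = 0.3996.
γ' = 20.6 − 9.81 = 10.79 kN/m³.
Effective vertical stress at 10.7 m: σ'_v = 19.3×2.9 + 10.79×7.80 = 140.1 kPa.
σ'_h = K_a σ'_v = 0.3996 × 140.1 = 56.00 kPa; u = γ_w × 7.80 = 76.52 kPa.
Total σ_h = 56.00 + 76.52 = 132.5 kPa.

133 kPa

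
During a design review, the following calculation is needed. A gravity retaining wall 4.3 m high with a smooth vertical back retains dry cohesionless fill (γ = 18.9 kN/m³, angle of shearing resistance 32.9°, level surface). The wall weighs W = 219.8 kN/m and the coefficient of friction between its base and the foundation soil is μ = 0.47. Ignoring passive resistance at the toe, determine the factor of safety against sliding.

2.00

K_a = tan²(45° − 32.9°/2) = 0.2960.
P_a = ½K_aγH² = 0.5×0.2960×18.9×4.3² = 51.73 kN/m, acting at H/3 = 1.433 m above the base.
FS_sliding = μW / P_a = 0.47×219.8 / 51.73 = 1.997.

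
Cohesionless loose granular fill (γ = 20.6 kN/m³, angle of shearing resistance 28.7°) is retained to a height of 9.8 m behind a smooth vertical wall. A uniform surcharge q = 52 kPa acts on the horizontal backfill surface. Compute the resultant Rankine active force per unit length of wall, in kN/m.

526 kN/m

K_a = tan²(45° − φ/2) = 0.3511.
Soil triangle: ½ K_a γ H² = 0.5×0.3511×20.6×9.8² = 347.4 kN/m.
Surcharge rectangle: K_a q H = 0.3511×52×9.8 = 178.9 kN/m.
Total = 347.4 + 178.9 = 526.3 kN/m.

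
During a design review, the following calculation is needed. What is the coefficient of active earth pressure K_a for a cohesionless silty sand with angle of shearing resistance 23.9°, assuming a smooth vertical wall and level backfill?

0.423

K_a = (1 − sin φ)/(1 + sin φ) = (1 − sin 23.9°)/(1 + sin 23.9°) = 0.4233.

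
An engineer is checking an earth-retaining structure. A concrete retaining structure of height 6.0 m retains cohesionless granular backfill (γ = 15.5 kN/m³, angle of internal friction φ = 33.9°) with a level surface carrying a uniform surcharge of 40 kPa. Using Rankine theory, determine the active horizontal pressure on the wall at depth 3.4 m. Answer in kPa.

26.3 kPa

K_a = (1 − sin φ)/(1 + sin φ) = 0.2839.
σ_v = γz + q = 15.5 × 3.4 + 40 = 92.70 kPa.
σ_h = K_a σ_v = 0.2839 × 92.70 = 26.32 kPa.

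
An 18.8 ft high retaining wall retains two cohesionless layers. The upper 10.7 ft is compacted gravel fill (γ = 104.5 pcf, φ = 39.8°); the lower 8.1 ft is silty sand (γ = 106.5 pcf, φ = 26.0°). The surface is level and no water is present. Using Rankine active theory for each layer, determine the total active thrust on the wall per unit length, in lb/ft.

6210 lb/ft

K_a1 = tan²(45°−39.8°/2) = 0.2194; K_a2 = tan²(45°−26.0°/2) = 0.3905.
Layer 1: σ at base = K_a1 γ₁ h₁ = 245.4 psf; P₁ = ½×245.4×10.7 = 1313.
Layer 2: σ_v at top = γ₁h₁ = 1118; σ_h top = K_a2×1118 = 436.6; σ_h base = K_a2×(1118+106.5×8.1) = 773.4.
P₂ = ½(436.6+773.4)×8.1 = 4901. Total P_a = 1313+4901 = 6213 lb/ft.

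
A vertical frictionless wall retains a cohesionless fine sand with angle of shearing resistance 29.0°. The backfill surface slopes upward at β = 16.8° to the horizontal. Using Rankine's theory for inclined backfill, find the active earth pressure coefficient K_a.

K_a = cos β · (cos β − √(cos²β − cos²φ)) / (cos β + √(cos²β − cos²φ)).
cos β = 0.9573, cos φ = 0.8746, √(cos²β − cos²φ) = 0.3892.
K_a = 0.9573 × (0.9573 − 0.3892)/(0.9573 + 0.3892) = 0.4039.

0.404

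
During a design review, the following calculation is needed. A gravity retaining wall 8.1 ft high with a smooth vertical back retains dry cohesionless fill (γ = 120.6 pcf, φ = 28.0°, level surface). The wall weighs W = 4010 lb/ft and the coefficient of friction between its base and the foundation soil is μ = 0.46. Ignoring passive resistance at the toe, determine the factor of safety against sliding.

1.29

K_a = tan²(45° − 28.0°/2) = 0.3610.
P_a = ½K_aγH² = 0.5×0.3610×120.6×8.1² = 1428 lb/ft, acting at H/3 = 2.700 ft above the base.
FS_sliding = μW / P_a = 0.46×4010 / 1428 = 1.291.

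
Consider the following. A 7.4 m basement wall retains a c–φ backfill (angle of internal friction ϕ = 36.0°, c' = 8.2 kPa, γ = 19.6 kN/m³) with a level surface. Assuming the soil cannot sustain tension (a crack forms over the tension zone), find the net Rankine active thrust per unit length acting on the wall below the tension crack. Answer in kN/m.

84.3 kN/m

K_a = 0.2596; √K_a = 0.5095.
Tension-crack depth z_c = 2c/(γ√K_a) = 2×8.2/(19.6×0.5095) = 1.642 m.
σ_a at base = K_a γ H − 2c√K_a = 0.2596×19.6×7.4 − 2×8.2×0.5095 = 29.30 kPa.
P_a = ½ × 29.30 × (H − z_c) = 0.5×29.30×5.758 = 84.35 kN/m.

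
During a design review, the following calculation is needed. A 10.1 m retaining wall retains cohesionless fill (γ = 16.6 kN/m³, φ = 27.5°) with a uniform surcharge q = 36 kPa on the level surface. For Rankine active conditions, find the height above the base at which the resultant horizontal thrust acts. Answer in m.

3.87 m

K_a = 0.3682.
Triangular part P₁ = ½K_aγH² = 311.8 at H/3 = 3.367 m; rectangular part P₂ = K_a q H = 133.9 at H/2 = 5.050 m.
ȳ = (P₁·3.367 + P₂·5.050)/(P₁+P₂) = 3.872 m.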